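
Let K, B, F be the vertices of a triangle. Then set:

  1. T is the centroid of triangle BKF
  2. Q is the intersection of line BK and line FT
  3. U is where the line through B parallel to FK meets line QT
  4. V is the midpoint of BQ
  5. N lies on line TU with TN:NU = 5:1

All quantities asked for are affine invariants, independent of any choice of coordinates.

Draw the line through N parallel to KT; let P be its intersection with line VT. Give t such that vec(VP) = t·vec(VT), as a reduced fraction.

Assign K = (0, 0), B = (1, 0), F = (0, 1) — the answer is frame-independent, so this choice is without loss of generality.
1. T is the centroid of triangle BKF ⇒ T = (1/3, 1/3)
2. Q is the intersection of line BK and line FT ⇒ Q = (1/2, 0)
3. U is where the line through B parallel to FK meets line QT ⇒ U = (1, -1)
4. V is the midpoint of BQ ⇒ V = (3/4, 0)
5. N lies on line TU with TN:NU = 5:1 ⇒ N = (8/9, -7/9)
through N parallel to KT: direction (1/3, 1/3); meets VT at P = (34/27, -11/27)
P = V + t·(T−V) with t = -11/9

t = -11/9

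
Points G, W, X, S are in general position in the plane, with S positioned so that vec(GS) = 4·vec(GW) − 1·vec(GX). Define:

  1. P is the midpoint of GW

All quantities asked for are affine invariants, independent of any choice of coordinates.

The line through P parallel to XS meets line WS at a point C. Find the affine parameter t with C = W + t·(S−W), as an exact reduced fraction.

Work in coordinates with G = (0, 0), W = (1, 0), X = (0, 1), S = (4, -1).
1. P is the midpoint of GW ⇒ P = (1/2, 0)
through P parallel to XS: direction (4, -2); meets WS at C = (-1/2, 1/2)
C = W + t·(S−W) with t = -1/2

t = -1/2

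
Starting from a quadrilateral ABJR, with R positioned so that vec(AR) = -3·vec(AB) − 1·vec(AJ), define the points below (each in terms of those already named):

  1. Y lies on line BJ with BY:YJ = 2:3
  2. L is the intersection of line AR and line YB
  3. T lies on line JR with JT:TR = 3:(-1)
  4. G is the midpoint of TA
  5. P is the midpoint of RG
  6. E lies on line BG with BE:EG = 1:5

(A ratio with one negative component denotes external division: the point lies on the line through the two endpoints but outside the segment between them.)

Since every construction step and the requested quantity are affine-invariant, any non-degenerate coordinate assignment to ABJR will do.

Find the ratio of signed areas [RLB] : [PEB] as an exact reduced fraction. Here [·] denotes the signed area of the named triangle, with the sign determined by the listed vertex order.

[RLB]:[PEB] = -20

Choose coordinates A = (0, 0), B = (1, 0), J = (0, 1), R = (-3, -1).
1. Y lies on line BJ with BY:YJ = 2:3 ⇒ Y = (3/5, 2/5)
2. L is the intersection of line AR and line YB ⇒ L = (3/4, 1/4)
3. T lies on line JR with JT:TR = 3:(-1) ⇒ T = (-9/2, -2)
4. G is the midpoint of TA ⇒ G = (-9/4, -1)
5. P is the midpoint of RG ⇒ P = (-21/8, -1)
6. E lies on line BG with BE:EG = 1:5 ⇒ E = (11/24, -1/6)
2·[RLB] = -5/4, 2·[PEB] = 1/16
[RLB]:[PEB] = -5/4:1/16 = -20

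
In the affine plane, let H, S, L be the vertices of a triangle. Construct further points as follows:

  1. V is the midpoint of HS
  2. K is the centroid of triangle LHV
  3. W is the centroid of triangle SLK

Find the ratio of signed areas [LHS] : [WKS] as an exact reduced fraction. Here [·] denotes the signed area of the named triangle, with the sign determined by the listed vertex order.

Choose coordinates H = (0, 0), S = (1, 0), L = (0, 1).
1. V is the midpoint of HS ⇒ V = (1/2, 0)
2. K is the centroid of triangle LHV ⇒ K = (1/6, 1/3)
3. W is the centroid of triangle SLK ⇒ W = (7/18, 4/9)
2·[LHS] = 1, 2·[WKS] = 1/6
[LHS]:[WKS] = 1:1/6 = 6

[LHS]:[WKS] = 6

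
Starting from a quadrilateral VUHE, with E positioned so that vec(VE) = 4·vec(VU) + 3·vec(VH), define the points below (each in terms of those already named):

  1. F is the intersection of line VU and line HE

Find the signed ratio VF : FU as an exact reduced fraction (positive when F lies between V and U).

VF:FU = -2/3

Assign V = (0, 0), U = (1, 0), H = (0, 1), E = (4, 3) — the answer is frame-independent, so this choice is without loss of generality.
1. F is the intersection of line VU and line HE ⇒ F = (-2, 0)
F = V + t·(U−V) with t = -2, so VF:FU = t:(1−t) = -2:3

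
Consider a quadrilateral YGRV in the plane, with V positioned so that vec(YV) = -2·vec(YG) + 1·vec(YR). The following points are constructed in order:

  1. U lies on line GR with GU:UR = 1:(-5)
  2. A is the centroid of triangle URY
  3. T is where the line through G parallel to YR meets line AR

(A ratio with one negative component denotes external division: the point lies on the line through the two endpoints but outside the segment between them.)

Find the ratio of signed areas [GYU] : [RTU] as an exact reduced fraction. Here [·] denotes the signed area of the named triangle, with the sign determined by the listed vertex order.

Choose coordinates Y = (0, 0), G = (1, 0), R = (0, 1), V = (-2, 1).
1. U lies on line GR with GU:UR = 1:(-5) ⇒ U = (5/4, -1/4)
2. A is the centroid of triangle URY ⇒ A = (5/12, 1/4)
3. T is where the line through G parallel to YR meets line AR ⇒ T = (1, -4/5)
2·[GYU] = 1/4, 2·[RTU] = 1
[GYU]:[RTU] = 1/4:1 = 1/4

[GYU]:[RTU] = 1/4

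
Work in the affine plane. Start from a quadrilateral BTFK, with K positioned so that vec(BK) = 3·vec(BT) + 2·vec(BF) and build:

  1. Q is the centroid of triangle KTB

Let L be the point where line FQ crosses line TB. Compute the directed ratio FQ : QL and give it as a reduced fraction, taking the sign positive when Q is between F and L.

Assign B = (0, 0), T = (1, 0), F = (0, 1), K = (3, 2) — the answer is frame-independent, so this choice is without loss of generality.
1. Q is the centroid of triangle KTB ⇒ Q = (4/3, 2/3)
line FQ meets TB at L = (4, 0)
Q = F + t·(L−F) with t = 1/3, so FQ:QL = 1/3:2/3

FQ:QL = 1/2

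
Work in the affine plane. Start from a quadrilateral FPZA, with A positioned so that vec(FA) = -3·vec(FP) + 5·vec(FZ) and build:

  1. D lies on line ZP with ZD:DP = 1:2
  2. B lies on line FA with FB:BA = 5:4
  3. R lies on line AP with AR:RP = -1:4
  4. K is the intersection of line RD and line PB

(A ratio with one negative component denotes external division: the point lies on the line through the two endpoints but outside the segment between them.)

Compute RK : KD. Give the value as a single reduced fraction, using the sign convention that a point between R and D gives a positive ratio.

RK:KD = 40

Choose coordinates F = (0, 0), P = (1, 0), Z = (0, 1), A = (-3, 5).
1. D lies on line ZP with ZD:DP = 1:2 ⇒ D = (1/3, 2/3)
2. B lies on line FA with FB:BA = 5:4 ⇒ B = (-5/3, 25/9)
3. R lies on line AP with AR:RP = -1:4 ⇒ R = (-13/3, 20/3)
4. K is the intersection of line RD and line PB ⇒ K = (9/41, 100/123)
K = R + t·(D−R) with t = 40/41, so RK:KD = t:(1−t) = 40/41:1/41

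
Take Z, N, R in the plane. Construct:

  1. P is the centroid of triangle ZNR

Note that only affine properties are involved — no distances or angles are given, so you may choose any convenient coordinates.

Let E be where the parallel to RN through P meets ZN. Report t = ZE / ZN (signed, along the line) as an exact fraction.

Assign Z = (0, 0), N = (1, 0), R = (0, 1) — the answer is frame-independent, so this choice is without loss of generality.
1. P is the centroid of triangle ZNR ⇒ P = (1/3, 1/3)
through P parallel to RN: direction (1, -1); meets ZN at E = (2/3, 0)
E = Z + t·(N−Z) with t = 2/3

t = 2/3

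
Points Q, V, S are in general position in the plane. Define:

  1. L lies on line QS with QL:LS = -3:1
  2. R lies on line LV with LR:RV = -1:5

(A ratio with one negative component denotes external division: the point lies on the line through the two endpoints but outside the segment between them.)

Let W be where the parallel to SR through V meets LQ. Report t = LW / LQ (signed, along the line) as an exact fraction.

t = -4/3

Assign Q = (0, 0), V = (1, 0), S = (0, 1) — the answer is frame-independent, so this choice is without loss of generality.
1. L lies on line QS with QL:LS = -3:1 ⇒ L = (0, 3/2)
2. R lies on line LV with LR:RV = -1:5 ⇒ R = (-1/4, 15/8)
through V parallel to SR: direction (-1/4, 7/8); meets LQ at W = (0, 7/2)
W = L + t·(Q−L) with t = -4/3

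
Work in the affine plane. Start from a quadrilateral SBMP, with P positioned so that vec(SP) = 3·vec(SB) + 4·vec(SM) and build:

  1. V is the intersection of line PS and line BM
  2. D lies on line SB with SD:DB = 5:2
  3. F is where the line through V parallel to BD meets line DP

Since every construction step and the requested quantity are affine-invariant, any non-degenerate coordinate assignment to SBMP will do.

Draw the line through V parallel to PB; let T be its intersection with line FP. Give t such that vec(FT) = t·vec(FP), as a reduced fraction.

t = -5/2

Set S = (0, 0), B = (1, 0), M = (0, 1), P = (3, 4); any affine frame gives the same invariant.
1. V is the intersection of line PS and line BM ⇒ V = (3/7, 4/7)
2. D lies on line SB with SD:DB = 5:2 ⇒ D = (5/7, 0)
3. F is where the line through V parallel to BD meets line DP ⇒ F = (51/49, 4/7)
through V parallel to PB: direction (-2, -4); meets FP at T = (-27/7, -8)
T = F + t·(P−F) with t = -5/2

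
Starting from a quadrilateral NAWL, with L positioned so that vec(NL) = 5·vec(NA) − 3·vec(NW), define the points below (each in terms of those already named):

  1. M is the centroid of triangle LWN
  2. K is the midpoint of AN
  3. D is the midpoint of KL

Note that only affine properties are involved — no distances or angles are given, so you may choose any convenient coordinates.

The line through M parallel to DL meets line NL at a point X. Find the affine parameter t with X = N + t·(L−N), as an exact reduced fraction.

Assign N = (0, 0), A = (1, 0), W = (0, 1), L = (5, -3) — the answer is frame-independent, so this choice is without loss of generality.
1. M is the centroid of triangle LWN ⇒ M = (5/3, -2/3)
2. K is the midpoint of AN ⇒ K = (1/2, 0)
3. D is the midpoint of KL ⇒ D = (11/4, -3/2)
through M parallel to DL: direction (9/4, -3/2); meets NL at X = (20/3, -4)
X = N + t·(L−N) with t = 4/3

t = 4/3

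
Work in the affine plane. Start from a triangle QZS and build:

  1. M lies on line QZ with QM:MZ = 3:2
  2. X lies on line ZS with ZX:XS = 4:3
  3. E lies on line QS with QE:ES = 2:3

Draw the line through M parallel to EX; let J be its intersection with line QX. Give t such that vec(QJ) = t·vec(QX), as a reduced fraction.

Assign Q = (0, 0), Z = (1, 0), S = (0, 1) — the answer is frame-independent, so this choice is without loss of generality.
1. M lies on line QZ with QM:MZ = 3:2 ⇒ M = (3/5, 0)
2. X lies on line ZS with ZX:XS = 4:3 ⇒ X = (3/7, 4/7)
3. E lies on line QS with QE:ES = 2:3 ⇒ E = (0, 2/5)
through M parallel to EX: direction (3/7, 6/35); meets QX at J = (-9/35, -12/35)
J = Q + t·(X−Q) with t = -3/5

t = -3/5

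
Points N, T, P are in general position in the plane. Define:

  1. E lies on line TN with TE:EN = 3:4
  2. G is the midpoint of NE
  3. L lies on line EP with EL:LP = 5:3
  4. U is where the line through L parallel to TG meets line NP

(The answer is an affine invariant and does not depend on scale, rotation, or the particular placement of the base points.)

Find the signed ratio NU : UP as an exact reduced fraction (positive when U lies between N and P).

NU:UP = 5/3

Assign N = (0, 0), T = (1, 0), P = (0, 1) — the answer is frame-independent, so this choice is without loss of generality.
1. E lies on line TN with TE:EN = 3:4 ⇒ E = (4/7, 0)
2. G is the midpoint of NE ⇒ G = (2/7, 0)
3. L lies on line EP with EL:LP = 5:3 ⇒ L = (3/14, 5/8)
4. U is where the line through L parallel to TG meets line NP ⇒ U = (0, 5/8)
U = N + t·(P−N) with t = 5/8, so NU:UP = t:(1−t) = 5/8:3/8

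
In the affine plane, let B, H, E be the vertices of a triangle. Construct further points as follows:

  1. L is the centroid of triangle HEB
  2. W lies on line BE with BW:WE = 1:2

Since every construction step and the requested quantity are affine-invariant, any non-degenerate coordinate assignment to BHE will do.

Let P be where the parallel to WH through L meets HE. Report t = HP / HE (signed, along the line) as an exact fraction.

t = 1/6

Assign B = (0, 0), H = (1, 0), E = (0, 1) — the answer is frame-independent, so this choice is without loss of generality.
1. L is the centroid of triangle HEB ⇒ L = (1/3, 1/3)
2. W lies on line BE with BW:WE = 1:2 ⇒ W = (0, 1/3)
through L parallel to WH: direction (1, -1/3); meets HE at P = (5/6, 1/6)
P = H + t·(E−H) with t = 1/6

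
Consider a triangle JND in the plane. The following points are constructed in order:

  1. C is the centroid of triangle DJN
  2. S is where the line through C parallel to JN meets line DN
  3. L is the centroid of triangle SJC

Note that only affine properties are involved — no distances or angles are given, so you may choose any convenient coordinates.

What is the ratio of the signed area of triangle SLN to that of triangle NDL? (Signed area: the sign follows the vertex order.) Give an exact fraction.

Choose coordinates J = (0, 0), N = (1, 0), D = (0, 1).
1. C is the centroid of triangle DJN ⇒ C = (1/3, 1/3)
2. S is where the line through C parallel to JN meets line DN ⇒ S = (2/3, 1/3)
3. L is the centroid of triangle SJC ⇒ L = (1/3, 2/9)
2·[SLN] = 4/27, 2·[NDL] = 4/9
[SLN]:[NDL] = 4/27:4/9 = 1/3

[SLN]:[NDL] = 1/3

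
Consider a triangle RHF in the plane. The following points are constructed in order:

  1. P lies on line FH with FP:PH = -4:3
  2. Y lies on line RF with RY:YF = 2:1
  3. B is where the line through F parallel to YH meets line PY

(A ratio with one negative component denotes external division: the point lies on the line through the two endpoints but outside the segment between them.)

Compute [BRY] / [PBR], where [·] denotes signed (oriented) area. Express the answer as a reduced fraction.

Set R = (0, 0), H = (1, 0), F = (0, 1); any affine frame gives the same invariant.
1. P lies on line FH with FP:PH = -4:3 ⇒ P = (4, -3)
2. Y lies on line RF with RY:YF = 2:1 ⇒ Y = (0, 2/3)
3. B is where the line through F parallel to YH meets line PY ⇒ B = (-4/3, 17/9)
2·[BRY] = 8/9, 2·[PBR] = 32/9
[BRY]:[PBR] = 8/9:32/9 = 1/4

[BRY]:[PBR] = 1/4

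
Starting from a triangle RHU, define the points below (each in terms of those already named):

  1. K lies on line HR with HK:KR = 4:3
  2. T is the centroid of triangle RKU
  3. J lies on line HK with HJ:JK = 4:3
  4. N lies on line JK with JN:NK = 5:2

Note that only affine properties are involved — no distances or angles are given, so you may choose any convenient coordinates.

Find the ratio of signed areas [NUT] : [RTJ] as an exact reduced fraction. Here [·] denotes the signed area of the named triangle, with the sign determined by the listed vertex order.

Choose coordinates R = (0, 0), H = (1, 0), U = (0, 1).
1. K lies on line HR with HK:KR = 4:3 ⇒ K = (3/7, 0)
2. T is the centroid of triangle RKU ⇒ T = (1/7, 1/3)
3. J lies on line HK with HJ:JK = 4:3 ⇒ J = (33/49, 0)
4. N lies on line JK with JN:NK = 5:2 ⇒ N = (171/343, 0)
2·[NUT] = 65/343, 2·[RTJ] = -11/49
[NUT]:[RTJ] = 65/343:-11/49 = -65/77

[NUT]:[RTJ] = -65/77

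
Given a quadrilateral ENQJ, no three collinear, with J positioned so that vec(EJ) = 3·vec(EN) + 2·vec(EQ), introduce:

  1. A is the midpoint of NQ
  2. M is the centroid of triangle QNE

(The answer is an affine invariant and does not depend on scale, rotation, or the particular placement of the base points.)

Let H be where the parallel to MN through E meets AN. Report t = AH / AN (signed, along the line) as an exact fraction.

t = 3

Set E = (0, 0), N = (1, 0), Q = (0, 1), J = (3, 2); any affine frame gives the same invariant.
1. A is the midpoint of NQ ⇒ A = (1/2, 1/2)
2. M is the centroid of triangle QNE ⇒ M = (1/3, 1/3)
through E parallel to MN: direction (2/3, -1/3); meets AN at H = (2, -1)
H = A + t·(N−A) with t = 3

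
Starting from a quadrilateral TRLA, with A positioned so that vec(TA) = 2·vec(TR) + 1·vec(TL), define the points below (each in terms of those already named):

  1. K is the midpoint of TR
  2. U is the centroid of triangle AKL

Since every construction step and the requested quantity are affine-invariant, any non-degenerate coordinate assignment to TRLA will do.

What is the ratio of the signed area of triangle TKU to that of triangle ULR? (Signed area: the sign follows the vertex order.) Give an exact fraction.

[TKU]:[ULR] = 2/3

Work in coordinates with T = (0, 0), R = (1, 0), L = (0, 1), A = (2, 1).
1. K is the midpoint of TR ⇒ K = (1/2, 0)
2. U is the centroid of triangle AKL ⇒ U = (5/6, 2/3)
2·[TKU] = 1/3, 2·[ULR] = 1/2
[TKU]:[ULR] = 1/3:1/2 = 2/3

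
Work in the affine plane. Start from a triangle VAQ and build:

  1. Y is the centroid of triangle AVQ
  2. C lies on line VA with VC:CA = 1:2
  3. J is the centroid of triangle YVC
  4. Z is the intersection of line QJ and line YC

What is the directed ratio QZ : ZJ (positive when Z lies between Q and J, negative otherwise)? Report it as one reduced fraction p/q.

Choose coordinates V = (0, 0), A = (1, 0), Q = (0, 1).
1. Y is the centroid of triangle AVQ ⇒ Y = (1/3, 1/3)
2. C lies on line VA with VC:CA = 1:2 ⇒ C = (1/3, 0)
3. J is the centroid of triangle YVC ⇒ J = (2/9, 1/9)
4. Z is the intersection of line QJ and line YC ⇒ Z = (1/3, -1/3)
Z = Q + t·(J−Q) with t = 3/2, so QZ:ZJ = t:(1−t) = 3/2:-1/2

QZ:ZJ = -3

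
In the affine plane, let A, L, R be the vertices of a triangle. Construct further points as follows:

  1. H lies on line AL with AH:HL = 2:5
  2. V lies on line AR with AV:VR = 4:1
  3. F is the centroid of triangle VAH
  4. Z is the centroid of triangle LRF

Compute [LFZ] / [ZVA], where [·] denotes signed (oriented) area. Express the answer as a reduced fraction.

Work in coordinates with A = (0, 0), L = (1, 0), R = (0, 1).
1. H lies on line AL with AH:HL = 2:5 ⇒ H = (2/7, 0)
2. V lies on line AR with AV:VR = 4:1 ⇒ V = (0, 4/5)
3. F is the centroid of triangle VAH ⇒ F = (2/21, 4/15)
4. Z is the centroid of triangle LRF ⇒ Z = (23/63, 19/45)
2·[LFZ] = -67/315, 2·[ZVA] = 92/315
[LFZ]:[ZVA] = -67/315:92/315 = -67/92

[LFZ]:[ZVA] = -67/92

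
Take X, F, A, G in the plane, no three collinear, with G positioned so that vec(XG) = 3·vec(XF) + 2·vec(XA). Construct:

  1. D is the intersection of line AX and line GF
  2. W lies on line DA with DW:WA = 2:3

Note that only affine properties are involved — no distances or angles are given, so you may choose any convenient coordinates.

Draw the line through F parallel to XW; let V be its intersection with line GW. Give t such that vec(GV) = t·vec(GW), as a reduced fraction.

Assign X = (0, 0), F = (1, 0), A = (0, 1), G = (3, 2) — the answer is frame-independent, so this choice is without loss of generality.
1. D is the intersection of line AX and line GF ⇒ D = (0, -1)
2. W lies on line DA with DW:WA = 2:3 ⇒ W = (0, -1/5)
through F parallel to XW: direction (0, -1/5); meets GW at V = (1, 8/15)
V = G + t·(W−G) with t = 2/3

t = 2/3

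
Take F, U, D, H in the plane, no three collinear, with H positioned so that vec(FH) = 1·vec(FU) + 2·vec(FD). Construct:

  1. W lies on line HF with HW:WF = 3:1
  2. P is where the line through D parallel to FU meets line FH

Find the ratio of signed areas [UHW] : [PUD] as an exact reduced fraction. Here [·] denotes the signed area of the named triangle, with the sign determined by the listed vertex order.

[UHW]:[PUD] = -3

Assign F = (0, 0), U = (1, 0), D = (0, 1), H = (1, 2) — the answer is frame-independent, so this choice is without loss of generality.
1. W lies on line HF with HW:WF = 3:1 ⇒ W = (1/4, 1/2)
2. P is where the line through D parallel to FU meets line FH ⇒ P = (1/2, 1)
2·[UHW] = 3/2, 2·[PUD] = -1/2
[UHW]:[PUD] = 3/2:-1/2 = -3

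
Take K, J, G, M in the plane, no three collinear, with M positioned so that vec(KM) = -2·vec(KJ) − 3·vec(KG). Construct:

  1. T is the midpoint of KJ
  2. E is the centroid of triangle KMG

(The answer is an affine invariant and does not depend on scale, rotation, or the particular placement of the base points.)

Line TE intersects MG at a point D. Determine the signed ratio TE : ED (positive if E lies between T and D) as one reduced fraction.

TE:ED = 5

Choose coordinates K = (0, 0), J = (1, 0), G = (0, 1), M = (-2, -3).
1. T is the midpoint of KJ ⇒ T = (1/2, 0)
2. E is the centroid of triangle KMG ⇒ E = (-2/3, -2/3)
line TE meets MG at D = (-9/10, -4/5)
E = T + t·(D−T) with t = 5/6, so TE:ED = 5/6:1/6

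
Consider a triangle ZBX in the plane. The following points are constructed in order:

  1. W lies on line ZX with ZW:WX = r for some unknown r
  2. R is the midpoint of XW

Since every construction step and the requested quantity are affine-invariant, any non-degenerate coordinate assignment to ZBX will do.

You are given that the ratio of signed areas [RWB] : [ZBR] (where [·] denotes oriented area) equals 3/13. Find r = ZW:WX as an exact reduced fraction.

Set Z = (0, 0), B = (1, 0), X = (0, 1); any affine frame gives the same invariant.
1. With ZW:WX = r, write λ = r/(r+1) so W = Z + λ·(X−Z); W is affine-linear in λ
2. R is the midpoint of XW ⇒ R is an affine combination of earlier points and hence also affine-linear in λ
Every point depending on W is an affine combination of W and λ-independent points, so each such coordinate is linear in λ; the λ² term in each signed area is a multiple of (X−Z)×(X−Z) = 0, so 2·[RWB] and 2·[ZBR] are each linear in λ. Evaluating at λ=0 and λ=1:
  2·[RWB] = -1/2·λ + 1/2,   2·[ZBR] = 1/2·λ + 1/2
So [RWB]:[ZBR] = (-1/2·λ + 1/2) / (1/2·λ + 1/2). Setting this equal to 3/13:
  -1/2·λ + 1/2 = 3/13·(1/2·λ + 1/2)  ⇒  λ = 5/8
Then r = λ/(1−λ) = (5/8)/(3/8) = 5/3. Check: with r = 5/3, W = (0, 5/8) and [RWB]:[ZBR] = 3/13 as required.

r = 5/3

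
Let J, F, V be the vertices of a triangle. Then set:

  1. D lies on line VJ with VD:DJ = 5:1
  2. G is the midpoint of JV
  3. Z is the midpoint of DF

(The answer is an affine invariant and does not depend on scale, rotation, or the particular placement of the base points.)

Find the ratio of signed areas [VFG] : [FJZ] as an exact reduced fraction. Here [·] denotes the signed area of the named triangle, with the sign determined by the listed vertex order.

[VFG]:[FJZ] = 6

Work in coordinates with J = (0, 0), F = (1, 0), V = (0, 1).
1. D lies on line VJ with VD:DJ = 5:1 ⇒ D = (0, 1/6)
2. G is the midpoint of JV ⇒ G = (0, 1/2)
3. Z is the midpoint of DF ⇒ Z = (1/2, 1/12)
2·[VFG] = -1/2, 2·[FJZ] = -1/12
[VFG]:[FJZ] = -1/2:-1/12 = 6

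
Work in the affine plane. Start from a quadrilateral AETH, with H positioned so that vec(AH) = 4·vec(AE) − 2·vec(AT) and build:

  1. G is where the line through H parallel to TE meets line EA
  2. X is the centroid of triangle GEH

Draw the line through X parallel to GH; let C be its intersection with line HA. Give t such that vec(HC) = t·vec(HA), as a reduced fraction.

t = 1/6

Work in coordinates with A = (0, 0), E = (1, 0), T = (0, 1), H = (4, -2).
1. G is where the line through H parallel to TE meets line EA ⇒ G = (2, 0)
2. X is the centroid of triangle GEH ⇒ X = (7/3, -2/3)
through X parallel to GH: direction (2, -2); meets HA at C = (10/3, -5/3)
C = H + t·(A−H) with t = 1/6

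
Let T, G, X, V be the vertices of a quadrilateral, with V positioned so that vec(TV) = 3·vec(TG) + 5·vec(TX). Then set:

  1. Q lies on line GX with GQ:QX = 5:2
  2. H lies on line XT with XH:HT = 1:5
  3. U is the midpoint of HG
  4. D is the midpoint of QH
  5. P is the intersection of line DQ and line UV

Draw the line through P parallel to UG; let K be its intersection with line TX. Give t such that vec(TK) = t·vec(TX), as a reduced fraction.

Work in coordinates with T = (0, 0), G = (1, 0), X = (0, 1), V = (3, 5).
1. Q lies on line GX with GQ:QX = 5:2 ⇒ Q = (2/7, 5/7)
2. H lies on line XT with XH:HT = 1:5 ⇒ H = (0, 5/6)
3. U is the midpoint of HG ⇒ U = (1/2, 5/12)
4. D is the midpoint of QH ⇒ D = (1/7, 65/84)
5. P is the intersection of line DQ and line UV ⇒ P = (16/27, 95/162)
through P parallel to UG: direction (1/2, -5/12); meets TX at K = (0, 175/162)
K = T + t·(X−T) with t = 175/162

t = 175/162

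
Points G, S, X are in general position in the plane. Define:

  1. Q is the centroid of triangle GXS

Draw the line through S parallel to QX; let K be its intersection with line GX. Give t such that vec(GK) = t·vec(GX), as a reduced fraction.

t = 2

Choose coordinates G = (0, 0), S = (1, 0), X = (0, 1).
1. Q is the centroid of triangle GXS ⇒ Q = (1/3, 1/3)
through S parallel to QX: direction (-1/3, 2/3); meets GX at K = (0, 2)
K = G + t·(X−G) with t = 2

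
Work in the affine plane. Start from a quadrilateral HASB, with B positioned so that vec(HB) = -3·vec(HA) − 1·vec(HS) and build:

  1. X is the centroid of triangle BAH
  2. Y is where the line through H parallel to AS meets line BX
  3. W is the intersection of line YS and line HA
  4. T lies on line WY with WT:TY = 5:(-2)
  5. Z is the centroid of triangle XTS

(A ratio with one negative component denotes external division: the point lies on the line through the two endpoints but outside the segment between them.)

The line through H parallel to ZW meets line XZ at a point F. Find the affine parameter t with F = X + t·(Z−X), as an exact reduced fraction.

Choose coordinates H = (0, 0), A = (1, 0), S = (0, 1), B = (-3, -1).
1. X is the centroid of triangle BAH ⇒ X = (-2/3, -1/3)
2. Y is where the line through H parallel to AS meets line BX ⇒ Y = (1/9, -1/9)
3. W is the intersection of line YS and line HA ⇒ W = (1/10, 0)
4. T lies on line WY with WT:TY = 5:(-2) ⇒ T = (16/135, -5/27)
5. Z is the centroid of triangle XTS ⇒ Z = (-74/405, 13/81)
through H parallel to ZW: direction (229/810, -13/81); meets XZ at F = (-3893/17820, 221/1782)
F = X + t·(Z−X) with t = 163/176

t = 163/176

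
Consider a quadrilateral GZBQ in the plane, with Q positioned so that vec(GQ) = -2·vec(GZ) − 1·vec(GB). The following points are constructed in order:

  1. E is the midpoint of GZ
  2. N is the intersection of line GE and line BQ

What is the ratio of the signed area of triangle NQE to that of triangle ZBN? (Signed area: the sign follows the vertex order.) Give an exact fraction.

Set G = (0, 0), Z = (1, 0), B = (0, 1), Q = (-2, -1); any affine frame gives the same invariant.
1. E is the midpoint of GZ ⇒ E = (1/2, 0)
2. N is the intersection of line GE and line BQ ⇒ N = (-1, 0)
2·[NQE] = 3/2, 2·[ZBN] = 2
[NQE]:[ZBN] = 3/2:2 = 3/4

[NQE]:[ZBN] = 3/4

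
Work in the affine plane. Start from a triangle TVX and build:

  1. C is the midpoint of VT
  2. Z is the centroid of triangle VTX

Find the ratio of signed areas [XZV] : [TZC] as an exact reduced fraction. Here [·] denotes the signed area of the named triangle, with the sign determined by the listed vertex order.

Choose coordinates T = (0, 0), V = (1, 0), X = (0, 1).
1. C is the midpoint of VT ⇒ C = (1/2, 0)
2. Z is the centroid of triangle VTX ⇒ Z = (1/3, 1/3)
2·[XZV] = 1/3, 2·[TZC] = -1/6
[XZV]:[TZC] = 1/3:-1/6 = -2

[XZV]:[TZC] = -2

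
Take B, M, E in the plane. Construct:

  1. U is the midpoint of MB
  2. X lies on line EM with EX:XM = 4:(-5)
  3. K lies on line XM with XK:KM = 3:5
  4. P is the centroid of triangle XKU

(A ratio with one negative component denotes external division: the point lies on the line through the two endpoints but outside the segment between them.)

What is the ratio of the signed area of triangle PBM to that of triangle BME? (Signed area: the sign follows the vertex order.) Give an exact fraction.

[PBM]:[BME] = 65/24

Assign B = (0, 0), M = (1, 0), E = (0, 1) — the answer is frame-independent, so this choice is without loss of generality.
1. U is the midpoint of MB ⇒ U = (1/2, 0)
2. X lies on line EM with EX:XM = 4:(-5) ⇒ X = (-4, 5)
3. K lies on line XM with XK:KM = 3:5 ⇒ K = (-17/8, 25/8)
4. P is the centroid of triangle XKU ⇒ P = (-15/8, 65/24)
2·[PBM] = 65/24, 2·[BME] = 1
[PBM]:[BME] = 65/24:1 = 65/24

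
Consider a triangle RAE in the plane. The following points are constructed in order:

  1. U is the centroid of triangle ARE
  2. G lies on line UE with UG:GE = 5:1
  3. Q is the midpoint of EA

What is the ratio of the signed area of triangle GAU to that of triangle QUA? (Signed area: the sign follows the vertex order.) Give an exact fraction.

[GAU]:[QUA] = -5/3

Work in coordinates with R = (0, 0), A = (1, 0), E = (0, 1).
1. U is the centroid of triangle ARE ⇒ U = (1/3, 1/3)
2. G lies on line UE with UG:GE = 5:1 ⇒ G = (1/18, 8/9)
3. Q is the midpoint of EA ⇒ Q = (1/2, 1/2)
2·[GAU] = -5/18, 2·[QUA] = 1/6
[GAU]:[QUA] = -5/18:1/6 = -5/3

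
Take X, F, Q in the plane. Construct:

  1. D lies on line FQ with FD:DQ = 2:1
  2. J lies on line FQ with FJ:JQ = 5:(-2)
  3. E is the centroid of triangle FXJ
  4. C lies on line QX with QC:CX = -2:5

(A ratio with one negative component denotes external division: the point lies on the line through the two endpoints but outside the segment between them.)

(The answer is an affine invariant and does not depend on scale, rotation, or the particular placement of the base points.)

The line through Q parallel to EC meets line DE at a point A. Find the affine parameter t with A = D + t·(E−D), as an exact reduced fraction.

Choose coordinates X = (0, 0), F = (1, 0), Q = (0, 1).
1. D lies on line FQ with FD:DQ = 2:1 ⇒ D = (1/3, 2/3)
2. J lies on line FQ with FJ:JQ = 5:(-2) ⇒ J = (-2/3, 5/3)
3. E is the centroid of triangle FXJ ⇒ E = (1/9, 5/9)
4. C lies on line QX with QC:CX = -2:5 ⇒ C = (0, 5/3)
through Q parallel to EC: direction (-1/9, 10/9); meets DE at A = (1/21, 11/21)
A = D + t·(E−D) with t = 9/7

t = 9/7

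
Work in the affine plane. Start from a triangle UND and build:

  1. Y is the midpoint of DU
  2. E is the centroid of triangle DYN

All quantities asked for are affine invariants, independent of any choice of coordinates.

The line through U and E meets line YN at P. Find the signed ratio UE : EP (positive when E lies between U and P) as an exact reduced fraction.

UE:EP = -4

Set U = (0, 0), N = (1, 0), D = (0, 1); any affine frame gives the same invariant.
1. Y is the midpoint of DU ⇒ Y = (0, 1/2)
2. E is the centroid of triangle DYN ⇒ E = (1/3, 1/2)
line UE meets YN at P = (1/4, 3/8)
E = U + t·(P−U) with t = 4/3, so UE:EP = 4/3:-1/3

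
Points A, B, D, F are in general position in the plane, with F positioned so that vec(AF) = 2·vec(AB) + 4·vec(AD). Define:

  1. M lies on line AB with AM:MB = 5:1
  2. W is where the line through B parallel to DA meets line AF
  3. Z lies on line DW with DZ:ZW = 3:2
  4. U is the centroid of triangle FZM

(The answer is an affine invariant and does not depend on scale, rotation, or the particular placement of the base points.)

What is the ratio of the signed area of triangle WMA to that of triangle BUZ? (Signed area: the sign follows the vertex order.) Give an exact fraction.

[WMA]:[BUZ] = -75/44

Work in coordinates with A = (0, 0), B = (1, 0), D = (0, 1), F = (2, 4).
1. M lies on line AB with AM:MB = 5:1 ⇒ M = (5/6, 0)
2. W is where the line through B parallel to DA meets line AF ⇒ W = (1, 2)
3. Z lies on line DW with DZ:ZW = 3:2 ⇒ Z = (3/5, 8/5)
4. U is the centroid of triangle FZM ⇒ U = (103/90, 28/15)
2·[WMA] = -5/3, 2·[BUZ] = 44/45
[WMA]:[BUZ] = -5/3:44/45 = -75/44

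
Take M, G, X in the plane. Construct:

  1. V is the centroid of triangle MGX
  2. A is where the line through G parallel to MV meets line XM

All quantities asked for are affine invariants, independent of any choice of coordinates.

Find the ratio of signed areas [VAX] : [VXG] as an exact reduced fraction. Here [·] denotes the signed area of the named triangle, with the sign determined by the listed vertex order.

[VAX]:[VXG] = 2

Work in coordinates with M = (0, 0), G = (1, 0), X = (0, 1).
1. V is the centroid of triangle MGX ⇒ V = (1/3, 1/3)
2. A is where the line through G parallel to MV meets line XM ⇒ A = (0, -1)
2·[VAX] = -2/3, 2·[VXG] = -1/3
[VAX]:[VXG] = -2/3:-1/3 = 2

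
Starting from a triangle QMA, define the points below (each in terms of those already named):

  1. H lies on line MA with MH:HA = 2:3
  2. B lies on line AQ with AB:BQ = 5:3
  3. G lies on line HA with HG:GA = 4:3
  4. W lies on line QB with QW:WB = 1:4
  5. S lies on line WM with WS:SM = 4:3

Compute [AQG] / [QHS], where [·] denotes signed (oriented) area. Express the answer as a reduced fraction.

[AQG]:[QHS] = -360/293

Choose coordinates Q = (0, 0), M = (1, 0), A = (0, 1).
1. H lies on line MA with MH:HA = 2:3 ⇒ H = (3/5, 2/5)
2. B lies on line AQ with AB:BQ = 5:3 ⇒ B = (0, 3/8)
3. G lies on line HA with HG:GA = 4:3 ⇒ G = (9/35, 26/35)
4. W lies on line QB with QW:WB = 1:4 ⇒ W = (0, 3/40)
5. S lies on line WM with WS:SM = 4:3 ⇒ S = (4/7, 9/280)
2·[AQG] = 9/35, 2·[QHS] = -293/1400
[AQG]:[QHS] = 9/35:-293/1400 = -360/293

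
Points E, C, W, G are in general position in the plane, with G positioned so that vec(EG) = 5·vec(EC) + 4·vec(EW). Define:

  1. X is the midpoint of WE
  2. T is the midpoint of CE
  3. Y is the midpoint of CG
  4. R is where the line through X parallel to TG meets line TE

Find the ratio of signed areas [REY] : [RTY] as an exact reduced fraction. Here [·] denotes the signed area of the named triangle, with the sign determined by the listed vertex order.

[REY]:[RTY] = 9/17

Work in coordinates with E = (0, 0), C = (1, 0), W = (0, 1), G = (5, 4).
1. X is the midpoint of WE ⇒ X = (0, 1/2)
2. T is the midpoint of CE ⇒ T = (1/2, 0)
3. Y is the midpoint of CG ⇒ Y = (3, 2)
4. R is where the line through X parallel to TG meets line TE ⇒ R = (-9/16, 0)
2·[REY] = 9/8, 2·[RTY] = 17/8
[REY]:[RTY] = 9/8:17/8 = 9/17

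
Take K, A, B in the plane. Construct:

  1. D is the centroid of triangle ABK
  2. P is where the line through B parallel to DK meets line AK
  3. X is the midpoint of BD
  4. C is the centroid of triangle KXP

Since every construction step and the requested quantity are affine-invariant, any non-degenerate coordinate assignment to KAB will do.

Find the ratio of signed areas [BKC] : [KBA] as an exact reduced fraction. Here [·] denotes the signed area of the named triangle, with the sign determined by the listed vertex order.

Choose coordinates K = (0, 0), A = (1, 0), B = (0, 1).
1. D is the centroid of triangle ABK ⇒ D = (1/3, 1/3)
2. P is where the line through B parallel to DK meets line AK ⇒ P = (-1, 0)
3. X is the midpoint of BD ⇒ X = (1/6, 2/3)
4. C is the centroid of triangle KXP ⇒ C = (-5/18, 2/9)
2·[BKC] = -5/18, 2·[KBA] = -1
[BKC]:[KBA] = -5/18:-1 = 5/18

[BKC]:[KBA] = 5/18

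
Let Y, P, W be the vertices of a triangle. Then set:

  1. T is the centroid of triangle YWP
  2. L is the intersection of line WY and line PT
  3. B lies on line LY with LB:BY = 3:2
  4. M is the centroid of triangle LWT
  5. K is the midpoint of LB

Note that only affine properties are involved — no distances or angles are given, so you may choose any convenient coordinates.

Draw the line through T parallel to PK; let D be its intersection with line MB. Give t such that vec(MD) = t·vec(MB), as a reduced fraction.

Work in coordinates with Y = (0, 0), P = (1, 0), W = (0, 1).
1. T is the centroid of triangle YWP ⇒ T = (1/3, 1/3)
2. L is the intersection of line WY and line PT ⇒ L = (0, 1/2)
3. B lies on line LY with LB:BY = 3:2 ⇒ B = (0, 1/5)
4. M is the centroid of triangle LWT ⇒ M = (1/9, 11/18)
5. K is the midpoint of LB ⇒ K = (0, 7/20)
through T parallel to PK: direction (-1, 7/20); meets MB at D = (5/81, 347/810)
D = M + t·(B−M) with t = 4/9

t = 4/9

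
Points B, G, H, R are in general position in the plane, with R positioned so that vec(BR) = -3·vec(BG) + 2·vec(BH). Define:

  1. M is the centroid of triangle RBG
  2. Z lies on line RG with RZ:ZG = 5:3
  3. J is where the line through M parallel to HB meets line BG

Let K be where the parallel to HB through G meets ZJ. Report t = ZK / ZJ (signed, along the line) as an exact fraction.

Set B = (0, 0), G = (1, 0), H = (0, 1), R = (-3, 2); any affine frame gives the same invariant.
1. M is the centroid of triangle RBG ⇒ M = (-2/3, 2/3)
2. Z lies on line RG with RZ:ZG = 5:3 ⇒ Z = (-1/2, 3/4)
3. J is where the line through M parallel to HB meets line BG ⇒ J = (-2/3, 0)
through G parallel to HB: direction (0, -1); meets ZJ at K = (1, 15/2)
K = Z + t·(J−Z) with t = -9

t = -9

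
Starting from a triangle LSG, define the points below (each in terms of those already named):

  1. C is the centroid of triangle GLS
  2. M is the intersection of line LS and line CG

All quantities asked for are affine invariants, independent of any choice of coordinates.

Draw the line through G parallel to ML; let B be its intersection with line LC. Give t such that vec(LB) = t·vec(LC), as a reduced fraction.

Assign L = (0, 0), S = (1, 0), G = (0, 1) — the answer is frame-independent, so this choice is without loss of generality.
1. C is the centroid of triangle GLS ⇒ C = (1/3, 1/3)
2. M is the intersection of line LS and line CG ⇒ M = (1/2, 0)
through G parallel to ML: direction (-1/2, 0); meets LC at B = (1, 1)
B = L + t·(C−L) with t = 3

t = 3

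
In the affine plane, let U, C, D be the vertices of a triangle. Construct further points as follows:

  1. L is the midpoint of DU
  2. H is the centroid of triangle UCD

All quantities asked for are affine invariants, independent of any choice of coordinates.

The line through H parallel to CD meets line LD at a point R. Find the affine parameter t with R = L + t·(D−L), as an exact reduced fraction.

Set U = (0, 0), C = (1, 0), D = (0, 1); any affine frame gives the same invariant.
1. L is the midpoint of DU ⇒ L = (0, 1/2)
2. H is the centroid of triangle UCD ⇒ H = (1/3, 1/3)
through H parallel to CD: direction (-1, 1); meets LD at R = (0, 2/3)
R = L + t·(D−L) with t = 1/3

t = 1/3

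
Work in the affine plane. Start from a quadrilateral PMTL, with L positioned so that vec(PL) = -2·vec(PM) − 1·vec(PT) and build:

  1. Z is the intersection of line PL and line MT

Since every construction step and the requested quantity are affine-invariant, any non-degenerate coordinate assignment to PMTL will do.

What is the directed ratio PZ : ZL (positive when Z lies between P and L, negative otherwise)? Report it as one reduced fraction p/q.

PZ:ZL = -1/4

Set P = (0, 0), M = (1, 0), T = (0, 1), L = (-2, -1); any affine frame gives the same invariant.
1. Z is the intersection of line PL and line MT ⇒ Z = (2/3, 1/3)
Z = P + t·(L−P) with t = -1/3, so PZ:ZL = t:(1−t) = -1/3:4/3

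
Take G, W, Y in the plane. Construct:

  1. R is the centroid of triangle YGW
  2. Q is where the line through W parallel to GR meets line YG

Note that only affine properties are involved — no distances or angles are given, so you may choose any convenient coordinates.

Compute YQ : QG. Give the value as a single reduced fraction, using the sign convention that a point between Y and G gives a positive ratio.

YQ:QG = -2

Set G = (0, 0), W = (1, 0), Y = (0, 1); any affine frame gives the same invariant.
1. R is the centroid of triangle YGW ⇒ R = (1/3, 1/3)
2. Q is where the line through W parallel to GR meets line YG ⇒ Q = (0, -1)
Q = Y + t·(G−Y) with t = 2, so YQ:QG = t:(1−t) = 2:-1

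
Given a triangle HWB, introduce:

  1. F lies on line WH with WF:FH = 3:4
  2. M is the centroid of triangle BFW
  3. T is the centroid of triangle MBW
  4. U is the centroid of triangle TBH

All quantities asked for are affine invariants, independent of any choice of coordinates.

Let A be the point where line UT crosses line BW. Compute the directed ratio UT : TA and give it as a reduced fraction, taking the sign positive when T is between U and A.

Assign H = (0, 0), W = (1, 0), B = (0, 1) — the answer is frame-independent, so this choice is without loss of generality.
1. F lies on line WH with WF:FH = 3:4 ⇒ F = (4/7, 0)
2. M is the centroid of triangle BFW ⇒ M = (11/21, 1/3)
3. T is the centroid of triangle MBW ⇒ T = (32/63, 4/9)
4. U is the centroid of triangle TBH ⇒ U = (32/189, 13/27)
line UT meets BW at A = (32/57, 25/57)
T = U + t·(A−U) with t = 19/22, so UT:TA = 19/22:3/22

UT:TA = 19/3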